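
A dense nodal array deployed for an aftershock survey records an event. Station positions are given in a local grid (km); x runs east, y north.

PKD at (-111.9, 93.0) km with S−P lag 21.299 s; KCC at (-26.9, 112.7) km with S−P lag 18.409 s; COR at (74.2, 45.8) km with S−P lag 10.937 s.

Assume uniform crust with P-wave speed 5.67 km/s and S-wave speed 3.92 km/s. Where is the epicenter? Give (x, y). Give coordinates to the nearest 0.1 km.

Distance from S−P lag: d = Δt · v_P v_S / (v_P − v_S) = Δt · (5.67·3.92)/(5.67−3.92) ≈ 12.7008·Δt.
So d_PKD = 270.51, d_KCC = 233.81, d_COR = 138.91 km.
Circle about each station: (x + 111.9)² + (y − 93.0)² = 270.51²; (x + 26.9)² + (y − 112.7)² = 233.81²; (x − 74.2)² + (y − 45.8)² = 138.91².
Subtracting the PKD equation from the KCC and COR equations removes the quadratic terms:
170.0 x + 39.4 y = 10762.83
372.2 x − 94.4 y = 40312.34
Solving the 2×2 system: x ≈ 84.8, y ≈ -92.7 km.
Check against PKD (with the unrounded x, y): √((x + 111.9)²+(y − 93.0)²) = 270.51 ≈ 270.51 km. ✓

x ≈ 84.8 km, y ≈ -92.7 km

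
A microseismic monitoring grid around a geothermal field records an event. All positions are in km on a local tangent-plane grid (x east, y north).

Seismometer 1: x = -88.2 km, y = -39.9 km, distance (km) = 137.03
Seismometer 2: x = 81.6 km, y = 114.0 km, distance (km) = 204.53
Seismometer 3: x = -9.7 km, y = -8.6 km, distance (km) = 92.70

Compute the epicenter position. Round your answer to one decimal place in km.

(40.7, -86.4)

Circle about each station: (x + 88.2)² + (y + 39.9)² = 137.03²; (x − 81.6)² + (y − 114.0)² = 204.53²; (x + 9.7)² + (y + 8.6)² = 92.70².
Subtracting the Seismometer 1 equation from the Seismometer 2 and Seismometer 3 equations removes the quadratic terms:
339.6 x + 307.8 y = -12771.99
157.0 x + 62.6 y = 980.73
Solving the 2×2 system: x ≈ 40.7, y ≈ -86.4 km.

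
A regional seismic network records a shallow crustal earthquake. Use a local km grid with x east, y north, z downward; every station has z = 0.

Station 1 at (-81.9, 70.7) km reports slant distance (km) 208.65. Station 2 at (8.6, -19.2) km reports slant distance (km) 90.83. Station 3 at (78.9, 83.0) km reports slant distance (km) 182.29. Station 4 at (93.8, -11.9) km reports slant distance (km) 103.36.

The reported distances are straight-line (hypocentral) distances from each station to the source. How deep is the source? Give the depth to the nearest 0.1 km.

Each station gives a sphere (x−x_i)² + (y−y_i)² + z² = d_i² (stations at z=0).
Subtracting the Station 1 sphere from Station 2 and Station 3: z² cancels, leaving linear equations in x and y:
181.0 x − 179.8 y = 24021.23
321.6 x + 24.6 y = 11713.29
Solving: x ≈ 43.307, y ≈ -90.004 km (keep extra digits for the depth step; rounded: 43.3, -90.0).
Then from the Station 1 sphere: z² = 208.65² − (x + 81.9)² − (y − 70.7)² with x = 43.307, y = -90.004, so z ≈ 45.081 ≈ 45.1 km.
Check against Station 4 (with the unrounded solution): distance 103.35 ≈ 103.36 km. ✓

45.1 km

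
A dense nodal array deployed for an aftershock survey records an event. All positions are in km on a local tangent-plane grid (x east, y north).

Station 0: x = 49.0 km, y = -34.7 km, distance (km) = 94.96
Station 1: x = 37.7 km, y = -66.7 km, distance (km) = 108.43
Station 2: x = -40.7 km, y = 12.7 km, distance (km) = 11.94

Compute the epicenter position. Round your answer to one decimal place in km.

Circle about each station: (x − 49.0)² + (y + 34.7)² = 94.96²; (x − 37.7)² + (y + 66.7)² = 108.43²; (x + 40.7)² + (y − 12.7)² = 11.94².
Subtracting the Station 0 equation from the Station 1 and Station 2 equations removes the quadratic terms:
-22.6 x − 64.0 y = -474.57
-179.4 x + 94.8 y = 7087.53
Solving the 2×2 system: x ≈ -30.0, y ≈ 18.0 km.
Check against Station 0 (with the unrounded x, y): √((x − 49.0)²+(y + 34.7)²) = 94.96 ≈ 94.96 km. ✓

x ≈ -30.0 km, y ≈ 18.0 km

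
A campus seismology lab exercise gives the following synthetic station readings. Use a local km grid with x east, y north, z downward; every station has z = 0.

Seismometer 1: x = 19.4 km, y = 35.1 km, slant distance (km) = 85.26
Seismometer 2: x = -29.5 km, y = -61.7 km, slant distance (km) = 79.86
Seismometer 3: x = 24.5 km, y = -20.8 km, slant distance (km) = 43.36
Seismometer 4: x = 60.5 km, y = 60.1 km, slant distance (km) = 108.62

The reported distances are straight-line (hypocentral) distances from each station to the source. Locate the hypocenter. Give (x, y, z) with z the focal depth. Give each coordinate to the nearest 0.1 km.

(37.9, -39.6, 36.7)

Each station gives a sphere (x−x_i)² + (y−y_i)² + z² = d_i² (stations at z=0).
Subtracting the Seismometer 1 sphere from Seismometer 2 and Seismometer 3: z² cancels, leaving linear equations in x and y:
-97.8 x − 193.6 y = 3960.42
10.2 x − 111.8 y = 4813.70
Solving: x ≈ 37.893, y ≈ -39.599 km (keep extra digits for the depth step; rounded: 37.9, -39.6).
Then from the Seismometer 1 sphere: z² = 85.26² − (x − 19.4)² − (y − 35.1)² with x = 37.893, y = -39.599, so z ≈ 36.706 ≈ 36.7 km.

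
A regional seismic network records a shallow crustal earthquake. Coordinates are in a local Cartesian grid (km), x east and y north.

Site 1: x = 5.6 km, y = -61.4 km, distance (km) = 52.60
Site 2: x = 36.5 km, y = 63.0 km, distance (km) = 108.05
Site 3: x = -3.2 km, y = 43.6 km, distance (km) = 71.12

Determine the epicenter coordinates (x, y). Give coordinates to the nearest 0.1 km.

Circle about each station: (x − 5.6)² + (y + 61.4)² = 52.60²; (x − 36.5)² + (y − 63.0)² = 108.05²; (x + 3.2)² + (y − 43.6)² = 71.12².
Subtracting pairs of circle equations eliminates x²+y² and gives linear equations (the radical axes):
61.8 x + 248.8 y = -7408.11
-17.6 x + 210.0 y = -4181.41
Solving the 2×2 system: x ≈ -29.7, y ≈ -22.4 km.
Check against Site 1 (with the unrounded x, y): √((x − 5.6)²+(y + 61.4)²) = 52.60 ≈ 52.60 km. ✓

(-29.7, -22.4)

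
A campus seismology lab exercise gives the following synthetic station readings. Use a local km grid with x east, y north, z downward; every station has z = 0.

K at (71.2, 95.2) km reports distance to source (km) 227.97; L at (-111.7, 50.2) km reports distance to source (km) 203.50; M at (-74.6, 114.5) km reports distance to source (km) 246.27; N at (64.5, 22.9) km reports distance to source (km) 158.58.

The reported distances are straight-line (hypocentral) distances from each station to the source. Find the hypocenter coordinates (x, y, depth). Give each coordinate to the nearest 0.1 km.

Each station gives a sphere (x−x_i)² + (y−y_i)² + z² = d_i² (stations at z=0).
Subtracting the K sphere from L and M: z² cancels, leaving linear equations in x and y:
-365.8 x − 90.0 y = 11422.52
-291.6 x + 38.6 y = -4135.66
Solving: x ≈ -1.702, y ≈ -119.999 km (keep extra digits for the depth step; rounded: -1.7, -120.0).
Then from the K sphere: z² = 227.97² − (x − 71.2)² − (y − 95.2)² with x = -1.702, y = -119.999, so z ≈ 18.574 ≈ 18.6 km.

(-1.7, -120.0, 18.6)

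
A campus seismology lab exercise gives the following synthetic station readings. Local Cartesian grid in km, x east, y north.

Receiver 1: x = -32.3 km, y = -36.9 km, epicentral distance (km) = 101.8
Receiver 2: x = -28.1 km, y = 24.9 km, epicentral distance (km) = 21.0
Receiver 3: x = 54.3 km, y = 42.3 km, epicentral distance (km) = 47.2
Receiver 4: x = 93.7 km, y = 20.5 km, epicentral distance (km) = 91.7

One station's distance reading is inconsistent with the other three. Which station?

Receiver 2

Solve using three stations at a time. Using Receiver 1, Receiver 3, Receiver 4 (subtract circle equations pairwise → linear system) gives (x, y) ≈ (9.2, 56.0).
Distances from that point to each station vs reported:
  Receiver 1: calculated 101.8 vs reported 101.8 → residual 0.0 km
  Receiver 2: calculated 48.6 vs reported 21.0 → residual 27.6 km
  Receiver 3: calculated 47.2 vs reported 47.2 → residual 0.0 km
  Receiver 4: calculated 91.7 vs reported 91.7 → residual 0.0 km
Receiver 1, Receiver 3, Receiver 4 are mutually consistent (residuals ≈ 0); Receiver 2 is off by 27.6 km.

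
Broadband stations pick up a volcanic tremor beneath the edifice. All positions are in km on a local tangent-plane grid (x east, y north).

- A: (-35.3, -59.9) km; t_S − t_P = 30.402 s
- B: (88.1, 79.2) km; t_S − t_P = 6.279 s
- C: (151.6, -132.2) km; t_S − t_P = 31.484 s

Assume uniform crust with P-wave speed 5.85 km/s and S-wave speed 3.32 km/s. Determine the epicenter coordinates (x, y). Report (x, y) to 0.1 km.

Distance from S−P lag: d = Δt · v_P v_S / (v_P − v_S) = Δt · (5.85·3.32)/(5.85−3.32) ≈ 7.6767·Δt.
So d_A = 233.39, d_B = 48.20, d_C = 241.69 km.
Circle about each station: (x + 35.3)² + (y + 59.9)² = 233.39²; (x − 88.1)² + (y − 79.2)² = 48.20²; (x − 151.6)² + (y + 132.2)² = 241.69².
Subtracting the A equation from the B and C equations removes the quadratic terms:
246.8 x + 278.2 y = 61347.80
373.8 x − 144.6 y = 31682.14
Solving the 2×2 system: x ≈ 126.6, y ≈ 108.2 km.
Check against A (with the unrounded x, y): √((x + 35.3)²+(y + 59.9)²) = 233.39 ≈ 233.39 km. ✓

(126.6, 108.2)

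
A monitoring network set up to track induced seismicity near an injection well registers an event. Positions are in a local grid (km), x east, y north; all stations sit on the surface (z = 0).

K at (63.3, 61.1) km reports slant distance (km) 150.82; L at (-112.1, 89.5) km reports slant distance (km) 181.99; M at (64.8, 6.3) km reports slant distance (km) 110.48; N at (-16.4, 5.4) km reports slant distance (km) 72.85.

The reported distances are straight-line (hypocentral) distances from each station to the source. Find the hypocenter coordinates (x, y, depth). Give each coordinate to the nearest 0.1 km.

Each station gives a sphere (x−x_i)² + (y−y_i)² + z² = d_i² (stations at z=0).
Subtracting the K sphere from L and M: z² cancels, leaving linear equations in x and y:
-350.8 x + 56.8 y = 2462.87
3.0 x − 109.6 y = 7039.47
Solving: x ≈ -17.498, y ≈ -64.708 km (keep extra digits for the depth step; rounded: -17.5, -64.7).
Then from the K sphere: z² = 150.82² − (x − 63.3)² − (y − 61.1)² with x = -17.498, y = -64.708, so z ≈ 19.766 ≈ 19.8 km.
Check against N (with the unrounded solution): distance 72.85 ≈ 72.85 km. ✓

x ≈ -17.5 km, y ≈ -64.7 km, depth ≈ 19.8 km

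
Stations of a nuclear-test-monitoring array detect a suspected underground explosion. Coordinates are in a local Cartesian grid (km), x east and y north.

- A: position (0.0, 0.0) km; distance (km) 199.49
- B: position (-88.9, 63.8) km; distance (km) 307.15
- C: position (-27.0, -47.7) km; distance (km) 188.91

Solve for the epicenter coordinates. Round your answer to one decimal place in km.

Circle about each station: x² + y² = 199.49²; (x + 88.9)² + (y − 63.8)² = 307.15²; (x + 27.0)² + (y + 47.7)² = 188.91².
Subtracting the A equation from the B and C equations removes the quadratic terms:
-177.8 x + 127.6 y = -42571.21
-54.0 x − 95.4 y = 7113.56
Solving the 2×2 system: x ≈ 132.2, y ≈ -149.4 km.

(132.2, -149.4)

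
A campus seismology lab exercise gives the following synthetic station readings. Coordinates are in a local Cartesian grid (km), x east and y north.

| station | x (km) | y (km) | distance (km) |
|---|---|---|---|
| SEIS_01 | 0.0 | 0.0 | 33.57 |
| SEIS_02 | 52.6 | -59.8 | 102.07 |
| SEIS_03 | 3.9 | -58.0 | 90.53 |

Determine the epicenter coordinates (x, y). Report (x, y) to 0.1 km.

8.8 km east, 32.4 km north

Circle about each station: x² + y² = 33.57²; (x − 52.6)² + (y + 59.8)² = 102.07²; (x − 3.9)² + (y + 58.0)² = 90.53².
Subtracting the SEIS_01 equation from the SEIS_02 and SEIS_03 equations removes the quadratic terms:
105.2 x − 119.6 y = -2948.54
7.8 x − 116.0 y = -3689.53
Solving the 2×2 system: x ≈ 8.8, y ≈ 32.4 km.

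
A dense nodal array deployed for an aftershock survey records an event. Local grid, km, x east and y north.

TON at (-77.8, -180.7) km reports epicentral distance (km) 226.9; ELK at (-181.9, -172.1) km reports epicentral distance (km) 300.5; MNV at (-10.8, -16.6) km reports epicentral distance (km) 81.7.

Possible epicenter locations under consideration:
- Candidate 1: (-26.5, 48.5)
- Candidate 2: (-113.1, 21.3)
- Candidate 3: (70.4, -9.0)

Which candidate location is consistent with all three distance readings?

Candidate 3

For each candidate, compare |candidate − station| to the reported distance:
Candidate 1: residuals TON 8.0, ELK 30.7, MNV 14.7 → max 30.7 km
Candidate 2: residuals TON 21.8, ELK 95.2, MNV 27.4 → max 95.2 km
Candidate 3: residuals TON 0.1, ELK 0.1, MNV 0.1 → max 0.1 km
Only Candidate 3 has all residuals ≈ 0.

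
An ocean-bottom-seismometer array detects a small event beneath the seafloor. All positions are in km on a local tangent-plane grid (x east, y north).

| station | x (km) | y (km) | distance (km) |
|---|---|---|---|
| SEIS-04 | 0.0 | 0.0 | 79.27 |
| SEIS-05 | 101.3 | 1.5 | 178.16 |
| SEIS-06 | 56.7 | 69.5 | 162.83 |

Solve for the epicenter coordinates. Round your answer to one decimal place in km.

Circle about each station: x² + y² = 79.27²; (x − 101.3)² + (y − 1.5)² = 178.16²; (x − 56.7)² + (y − 69.5)² = 162.83².
Subtracting pairs of circle equations eliminates x²+y² and gives linear equations (the radical axes):
202.6 x + 3.0 y = -15193.31
113.4 x + 139.0 y = -12184.74
Solving the 2×2 system: x ≈ -74.6, y ≈ -26.8 km.

x ≈ -74.6 km, y ≈ -26.8 km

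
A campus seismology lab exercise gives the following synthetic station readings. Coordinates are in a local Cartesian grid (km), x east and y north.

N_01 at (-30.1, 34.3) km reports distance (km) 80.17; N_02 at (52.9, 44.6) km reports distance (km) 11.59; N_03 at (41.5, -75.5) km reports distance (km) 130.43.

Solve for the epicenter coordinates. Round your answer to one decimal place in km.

Circle about each station: (x + 30.1)² + (y − 34.3)² = 80.17²; (x − 52.9)² + (y − 44.6)² = 11.59²; (x − 41.5)² + (y + 75.5)² = 130.43².
Subtracting pairs of circle equations eliminates x²+y² and gives linear equations (the radical axes):
166.0 x + 20.6 y = 8997.97
143.2 x − 219.6 y = -5244.76
Solving the 2×2 system: x ≈ 47.4, y ≈ 54.8 km.

(47.4, 54.8)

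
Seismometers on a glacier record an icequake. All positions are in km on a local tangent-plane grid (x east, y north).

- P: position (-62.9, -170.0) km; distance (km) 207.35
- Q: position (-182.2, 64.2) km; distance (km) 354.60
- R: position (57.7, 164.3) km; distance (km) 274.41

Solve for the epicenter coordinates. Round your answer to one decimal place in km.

Circle about each station: (x + 62.9)² + (y + 170.0)² = 207.35²; (x + 182.2)² + (y − 64.2)² = 354.60²; (x − 57.7)² + (y − 164.3)² = 274.41².
Subtracting the P equation from the Q and R equations removes the quadratic terms:
-238.6 x + 468.4 y = -78285.07
241.2 x + 668.6 y = -34839.46
Solving the 2×2 system: x ≈ 132.2, y ≈ -99.8 km.

(132.2, -99.8)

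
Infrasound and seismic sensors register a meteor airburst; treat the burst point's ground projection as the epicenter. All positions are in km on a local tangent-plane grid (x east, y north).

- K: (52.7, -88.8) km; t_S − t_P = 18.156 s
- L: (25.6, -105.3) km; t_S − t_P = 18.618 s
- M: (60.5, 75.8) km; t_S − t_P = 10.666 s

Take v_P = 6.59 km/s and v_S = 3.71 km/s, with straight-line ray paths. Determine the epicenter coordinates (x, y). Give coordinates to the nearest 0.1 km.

Distance from S−P lag: d = Δt · v_P v_S / (v_P − v_S) = Δt · (6.59·3.71)/(6.59−3.71) ≈ 8.4892·Δt.
So d_K = 154.13, d_L = 158.05, d_M = 90.55 km.
Circle about each station: (x − 52.7)² + (y + 88.8)² = 154.13²; (x − 25.6)² + (y + 105.3)² = 158.05²; (x − 60.5)² + (y − 75.8)² = 90.55².
Subtracting pairs of circle equations eliminates x²+y² and gives linear equations (the radical axes):
-54.2 x − 33.0 y = -143.03
15.6 x + 329.2 y = 14299.91
Solving the 2×2 system: x ≈ -24.5, y ≈ 44.6 km.

(-24.5, 44.6)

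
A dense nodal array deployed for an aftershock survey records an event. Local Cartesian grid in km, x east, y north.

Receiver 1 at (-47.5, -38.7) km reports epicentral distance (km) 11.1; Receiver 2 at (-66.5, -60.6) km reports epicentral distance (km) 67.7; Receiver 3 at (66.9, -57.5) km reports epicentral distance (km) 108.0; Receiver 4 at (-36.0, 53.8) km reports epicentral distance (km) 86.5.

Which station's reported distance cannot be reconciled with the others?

Solve using three stations at a time. Using Receiver 1, Receiver 3, Receiver 4 (subtract circle equations pairwise → linear system) gives (x, y) ≈ (-38.2, -32.7).
Distances from that point to each station vs reported:
  Receiver 1: calculated 11.1 vs reported 11.1 → residual 0.0 km
  Receiver 2: calculated 39.8 vs reported 67.7 → residual 27.9 km
  Receiver 3: calculated 108.0 vs reported 108.0 → residual 0.0 km
  Receiver 4: calculated 86.5 vs reported 86.5 → residual 0.0 km
Receiver 1, Receiver 3, Receiver 4 are mutually consistent (residuals ≈ 0); Receiver 2 is off by 27.9 km.

Receiver 2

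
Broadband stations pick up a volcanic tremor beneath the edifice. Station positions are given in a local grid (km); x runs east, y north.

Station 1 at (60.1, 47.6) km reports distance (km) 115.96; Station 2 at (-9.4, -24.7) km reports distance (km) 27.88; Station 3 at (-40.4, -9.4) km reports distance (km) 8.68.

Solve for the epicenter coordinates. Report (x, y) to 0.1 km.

(-36.2, -17.0)

Circle about each station: (x − 60.1)² + (y − 47.6)² = 115.96²; (x + 9.4)² + (y + 24.7)² = 27.88²; (x + 40.4)² + (y + 9.4)² = 8.68².
Subtracting the Station 1 equation from the Station 2 and Station 3 equations removes the quadratic terms:
-139.0 x − 144.6 y = 7490.11
-201.0 x − 114.0 y = 9214.13
Solving the 2×2 system: x ≈ -36.2, y ≈ -17.0 km.
Check against Station 1 (with the unrounded x, y): √((x − 60.1)²+(y − 47.6)²) = 115.96 ≈ 115.96 km. ✓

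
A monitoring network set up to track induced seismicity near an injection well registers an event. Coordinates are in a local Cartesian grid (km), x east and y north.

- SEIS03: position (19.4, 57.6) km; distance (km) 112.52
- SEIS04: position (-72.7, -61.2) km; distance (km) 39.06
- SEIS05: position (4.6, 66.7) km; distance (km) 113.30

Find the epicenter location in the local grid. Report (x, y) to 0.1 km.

x ≈ -42.6 km, y ≈ -36.3 km

Circle about each station: (x − 19.4)² + (y − 57.6)² = 112.52²; (x + 72.7)² + (y + 61.2)² = 39.06²; (x − 4.6)² + (y − 66.7)² = 113.30².
Subtracting pairs of circle equations eliminates x²+y² and gives linear equations (the radical axes):
-184.2 x − 237.6 y = 16471.68
-29.6 x + 18.2 y = 599.79
Solving the 2×2 system: x ≈ -42.6, y ≈ -36.3 km.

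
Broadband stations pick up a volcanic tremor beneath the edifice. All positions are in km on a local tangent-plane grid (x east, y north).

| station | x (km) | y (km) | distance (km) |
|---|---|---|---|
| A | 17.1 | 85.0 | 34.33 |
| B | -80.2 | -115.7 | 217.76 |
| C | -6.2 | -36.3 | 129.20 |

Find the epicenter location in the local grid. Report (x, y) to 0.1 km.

Circle about each station: (x − 17.1)² + (y − 85.0)² = 34.33²; (x + 80.2)² + (y + 115.7)² = 217.76²; (x + 6.2)² + (y + 36.3)² = 129.20².
Subtracting pairs of circle equations eliminates x²+y² and gives linear equations (the radical axes):
-194.6 x − 401.4 y = -33939.75
-46.6 x − 242.6 y = -21675.37
Solving the 2×2 system: x ≈ -16.4, y ≈ 92.5 km.

(-16.4, 92.5)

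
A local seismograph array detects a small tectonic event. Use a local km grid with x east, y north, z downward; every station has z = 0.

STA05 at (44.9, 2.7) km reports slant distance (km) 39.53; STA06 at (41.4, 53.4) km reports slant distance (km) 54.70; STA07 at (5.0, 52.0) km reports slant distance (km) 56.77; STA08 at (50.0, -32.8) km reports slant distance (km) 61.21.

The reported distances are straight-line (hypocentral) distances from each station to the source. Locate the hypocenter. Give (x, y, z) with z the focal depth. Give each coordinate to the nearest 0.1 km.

Each station gives a sphere (x−x_i)² + (y−y_i)² + z² = d_i² (stations at z=0).
Subtracting the STA05 sphere from STA06 and STA07: z² cancels, leaving linear equations in x and y:
-7.0 x + 101.4 y = 1112.75
-79.8 x + 98.6 y = -954.51
Solving: x ≈ 27.900, y ≈ 12.900 km (keep extra digits for the depth step; rounded: 27.9, 12.9).
Then from the STA05 sphere: z² = 39.53² − (x − 44.9)² − (y − 2.7)² with x = 27.900, y = 12.900, so z ≈ 34.199 ≈ 34.2 km.
Check against STA08 (with the unrounded solution): distance 61.21 ≈ 61.21 km. ✓

(27.9, 12.9, 34.2)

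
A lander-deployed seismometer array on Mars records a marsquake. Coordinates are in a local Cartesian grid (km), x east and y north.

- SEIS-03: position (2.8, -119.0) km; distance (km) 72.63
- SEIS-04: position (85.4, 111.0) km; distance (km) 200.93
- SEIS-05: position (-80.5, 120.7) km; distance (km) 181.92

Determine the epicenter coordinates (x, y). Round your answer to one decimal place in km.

-29.4 km east, -53.9 km north

Circle about each station: (x − 2.8)² + (y + 119.0)² = 72.63²; (x − 85.4)² + (y − 111.0)² = 200.93²; (x + 80.5)² + (y − 120.7)² = 181.92².
Subtracting the SEIS-03 equation from the SEIS-04 and SEIS-05 equations removes the quadratic terms:
165.2 x + 460.0 y = -29652.43
-166.6 x + 479.4 y = -20939.87
Solving the 2×2 system: x ≈ -29.4, y ≈ -53.9 km.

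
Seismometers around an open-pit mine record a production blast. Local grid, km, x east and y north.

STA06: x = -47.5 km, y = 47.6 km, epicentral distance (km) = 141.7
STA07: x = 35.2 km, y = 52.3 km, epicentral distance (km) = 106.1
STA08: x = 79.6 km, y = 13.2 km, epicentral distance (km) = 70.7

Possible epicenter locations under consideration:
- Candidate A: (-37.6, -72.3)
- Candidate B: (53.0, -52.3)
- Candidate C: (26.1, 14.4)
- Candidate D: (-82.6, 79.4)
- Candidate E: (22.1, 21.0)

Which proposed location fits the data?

Candidate B

For each candidate, compare |candidate − station| to the reported distance:
Candidate A: residuals STA06 21.4, STA07 38.2, STA08 74.4 → max 74.4 km
Candidate B: residuals STA06 0.0, STA07 0.0, STA08 0.0 → max 0.0 km
Candidate C: residuals STA06 61.0, STA07 67.1, STA08 17.2 → max 67.1 km
Candidate D: residuals STA06 94.3, STA07 14.8, STA08 104.5 → max 104.5 km
Candidate E: residuals STA06 67.2, STA07 72.2, STA08 12.7 → max 72.2 km
Only Candidate B has all residuals ≈ 0.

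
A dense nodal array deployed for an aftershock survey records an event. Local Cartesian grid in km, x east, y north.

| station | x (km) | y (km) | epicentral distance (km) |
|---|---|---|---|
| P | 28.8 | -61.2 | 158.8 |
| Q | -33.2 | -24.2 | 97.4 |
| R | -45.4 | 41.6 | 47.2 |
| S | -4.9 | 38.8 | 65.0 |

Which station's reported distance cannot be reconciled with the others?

Solve using three stations at a time. Using P, Q, S (subtract circle equations pairwise → linear system) gives (x, y) ≈ (-62.6, 68.6).
Distances from that point to each station vs reported:
  P: calculated 158.8 vs reported 158.8 → residual 0.0 km
  Q: calculated 97.4 vs reported 97.4 → residual 0.0 km
  R: calculated 32.1 vs reported 47.2 → residual 15.1 km
  S: calculated 65.0 vs reported 65.0 → residual 0.0 km
P, Q, S are mutually consistent (residuals ≈ 0); R is off by 15.1 km.

R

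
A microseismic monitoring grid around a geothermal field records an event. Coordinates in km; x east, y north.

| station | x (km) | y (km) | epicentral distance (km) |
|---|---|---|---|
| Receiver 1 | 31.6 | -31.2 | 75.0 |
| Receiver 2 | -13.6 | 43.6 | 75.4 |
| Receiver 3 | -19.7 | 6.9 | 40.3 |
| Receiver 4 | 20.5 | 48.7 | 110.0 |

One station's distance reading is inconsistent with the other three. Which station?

Solve using three stations at a time. Using Receiver 1, Receiver 2, Receiver 3 (subtract circle equations pairwise → linear system) gives (x, y) ≈ (-43.1, -25.7).
Distances from that point to each station vs reported:
  Receiver 1: calculated 74.9 vs reported 75.0 → residual 0.1 km
  Receiver 2: calculated 75.3 vs reported 75.4 → residual 0.1 km
  Receiver 3: calculated 40.1 vs reported 40.3 → residual 0.2 km
  Receiver 4: calculated 97.9 vs reported 110.0 → residual 12.1 km
Receiver 1, Receiver 2, Receiver 3 are mutually consistent (residuals ≈ 0); Receiver 4 is off by 12.1 km.

Receiver 4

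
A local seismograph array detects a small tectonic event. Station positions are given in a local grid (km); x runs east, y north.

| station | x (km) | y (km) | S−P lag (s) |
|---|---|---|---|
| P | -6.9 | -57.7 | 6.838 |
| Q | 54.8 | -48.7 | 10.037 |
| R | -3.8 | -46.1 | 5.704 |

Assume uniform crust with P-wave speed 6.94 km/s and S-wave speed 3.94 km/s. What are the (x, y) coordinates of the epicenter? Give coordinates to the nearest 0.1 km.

Distance from S−P lag: d = Δt · v_P v_S / (v_P − v_S) = Δt · (6.94·3.94)/(6.94−3.94) ≈ 9.1145·Δt.
So d_P = 62.33, d_Q = 91.48, d_R = 51.99 km.
Circle about each station: (x + 6.9)² + (y + 57.7)² = 62.33²; (x − 54.8)² + (y + 48.7)² = 91.48²; (x + 3.8)² + (y + 46.1)² = 51.99².
Subtracting pairs of circle equations eliminates x²+y² and gives linear equations (the radical axes):
123.4 x + 18.0 y = -2485.73
6.2 x + 23.2 y = -55.18
Solving the 2×2 system: x ≈ -20.6, y ≈ 3.1 km.

-20.6 km east, 3.1 km north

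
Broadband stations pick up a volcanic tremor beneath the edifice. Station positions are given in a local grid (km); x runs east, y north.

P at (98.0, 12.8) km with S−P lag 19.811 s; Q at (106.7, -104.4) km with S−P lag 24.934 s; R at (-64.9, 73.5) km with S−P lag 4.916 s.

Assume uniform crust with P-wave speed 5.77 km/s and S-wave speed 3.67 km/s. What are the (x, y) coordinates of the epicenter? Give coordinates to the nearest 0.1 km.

Distance from S−P lag: d = Δt · v_P v_S / (v_P − v_S) = Δt · (5.77·3.67)/(5.77−3.67) ≈ 10.0838·Δt.
So d_P = 199.77, d_Q = 251.43, d_R = 49.57 km.
Circle about each station: (x − 98.0)² + (y − 12.8)² = 199.77²; (x − 106.7)² + (y + 104.4)² = 251.43²; (x + 64.9)² + (y − 73.5)² = 49.57².
Subtracting the P equation from the Q and R equations removes the quadratic terms:
17.4 x − 234.4 y = -10792.58
-325.8 x + 121.4 y = 37297.29
Solving the 2×2 system: x ≈ -100.1, y ≈ 38.6 km.

(-100.1, 38.6)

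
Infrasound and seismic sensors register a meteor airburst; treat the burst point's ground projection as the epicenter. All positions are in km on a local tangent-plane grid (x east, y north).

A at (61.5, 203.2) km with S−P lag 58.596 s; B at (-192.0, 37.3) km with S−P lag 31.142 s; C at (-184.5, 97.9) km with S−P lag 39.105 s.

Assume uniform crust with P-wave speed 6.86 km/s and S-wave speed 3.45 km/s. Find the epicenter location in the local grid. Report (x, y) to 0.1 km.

-113.3 km east, -164.0 km north

Distance from S−P lag: d = Δt · v_P v_S / (v_P − v_S) = Δt · (6.86·3.45)/(6.86−3.45) ≈ 6.9405·Δt.
So d_A = 406.68, d_B = 216.14, d_C = 271.41 km.
Circle about each station: (x − 61.5)² + (y − 203.2)² = 406.68²; (x + 192.0)² + (y − 37.3)² = 216.14²; (x + 184.5)² + (y − 97.9)² = 271.41².
Subtracting pairs of circle equations eliminates x²+y² and gives linear equations (the radical axes):
-507.0 x − 331.8 y = 111854.92
-492.0 x − 210.6 y = 90277.40
Solving the 2×2 system: x ≈ -113.3, y ≈ -164.0 km.
Check against A (with the unrounded x, y): √((x − 61.5)²+(y − 203.2)²) = 406.69 ≈ 406.68 km. ✓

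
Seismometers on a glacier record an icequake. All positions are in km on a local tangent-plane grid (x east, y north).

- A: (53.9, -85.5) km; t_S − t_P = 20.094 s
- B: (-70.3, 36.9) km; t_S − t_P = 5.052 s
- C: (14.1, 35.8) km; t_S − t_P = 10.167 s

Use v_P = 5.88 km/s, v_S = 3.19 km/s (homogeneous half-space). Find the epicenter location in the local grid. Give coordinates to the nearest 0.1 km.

-50.9 km east, 7.5 km north

Distance from S−P lag: d = Δt · v_P v_S / (v_P − v_S) = Δt · (5.88·3.19)/(5.88−3.19) ≈ 6.9729·Δt.
So d_A = 140.11, d_B = 35.23, d_C = 70.89 km.
Circle about each station: (x − 53.9)² + (y + 85.5)² = 140.11²; (x + 70.3)² + (y − 36.9)² = 35.23²; (x − 14.1)² + (y − 35.8)² = 70.89².
Subtracting the A equation from the B and C equations removes the quadratic terms:
-248.4 x + 244.8 y = 14477.90
-79.6 x + 242.6 y = 5870.41
Solving the 2×2 system: x ≈ -50.9, y ≈ 7.5 km.
Check against A (with the unrounded x, y): √((x − 53.9)²+(y + 85.5)²) = 140.11 ≈ 140.11 km. ✓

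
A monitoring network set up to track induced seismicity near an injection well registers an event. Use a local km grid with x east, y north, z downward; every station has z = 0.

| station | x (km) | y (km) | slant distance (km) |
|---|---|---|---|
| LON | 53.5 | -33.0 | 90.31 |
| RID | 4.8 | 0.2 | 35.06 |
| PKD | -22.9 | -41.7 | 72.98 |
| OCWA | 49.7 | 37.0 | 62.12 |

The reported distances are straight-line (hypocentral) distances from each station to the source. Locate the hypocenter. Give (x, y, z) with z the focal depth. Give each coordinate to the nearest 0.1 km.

x ≈ -10.8 km, y ≈ 29.3 km, depth ≈ 11.8 km

Each station gives a sphere (x−x_i)² + (y−y_i)² + z² = d_i² (stations at z=0).
Subtracting the LON sphere from RID and PKD: z² cancels, leaving linear equations in x and y:
-97.4 x + 66.4 y = 2998.52
-152.8 x − 17.4 y = 1141.87
Solving: x ≈ -10.810, y ≈ 29.302 km (keep extra digits for the depth step; rounded: -10.8, 29.3).
Then from the LON sphere: z² = 90.31² − (x − 53.5)² − (y + 33.0)² with x = -10.810, y = 29.302, so z ≈ 11.772 ≈ 11.8 km.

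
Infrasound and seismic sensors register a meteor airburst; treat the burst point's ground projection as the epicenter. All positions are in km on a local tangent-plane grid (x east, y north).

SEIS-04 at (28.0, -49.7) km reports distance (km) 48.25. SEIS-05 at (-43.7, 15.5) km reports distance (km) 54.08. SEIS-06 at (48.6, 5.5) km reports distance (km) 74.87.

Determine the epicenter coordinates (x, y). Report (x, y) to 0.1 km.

Circle about each station: (x − 28.0)² + (y + 49.7)² = 48.25²; (x + 43.7)² + (y − 15.5)² = 54.08²; (x − 48.6)² + (y − 5.5)² = 74.87².
Subtracting pairs of circle equations eliminates x²+y² and gives linear equations (the radical axes):
-143.4 x + 130.4 y = -1700.73
41.2 x + 110.4 y = -4139.33
Solving the 2×2 system: x ≈ -16.6, y ≈ -31.3 km.

-16.6 km east, -31.3 km north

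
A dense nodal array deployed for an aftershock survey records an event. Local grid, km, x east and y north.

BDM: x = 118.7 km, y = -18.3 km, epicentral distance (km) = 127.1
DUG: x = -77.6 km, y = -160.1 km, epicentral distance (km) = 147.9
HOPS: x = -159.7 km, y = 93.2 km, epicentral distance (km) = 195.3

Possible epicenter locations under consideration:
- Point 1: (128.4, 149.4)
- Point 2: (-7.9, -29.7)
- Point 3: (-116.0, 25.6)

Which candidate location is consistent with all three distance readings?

Point 2

For each candidate, compare |candidate − station| to the reported distance:
Point 1: residuals BDM 40.9, DUG 223.9, HOPS 98.2 → max 223.9 km
Point 2: residuals BDM 0.0, DUG 0.0, HOPS 0.0 → max 0.0 km
Point 3: residuals BDM 111.7, DUG 41.7, HOPS 114.8 → max 114.8 km
Only Point 2 has all residuals ≈ 0.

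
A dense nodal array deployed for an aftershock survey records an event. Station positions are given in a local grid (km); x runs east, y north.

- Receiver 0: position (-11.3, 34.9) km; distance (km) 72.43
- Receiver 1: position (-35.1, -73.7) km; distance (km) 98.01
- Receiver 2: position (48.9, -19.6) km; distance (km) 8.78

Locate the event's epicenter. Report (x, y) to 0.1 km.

x ≈ 42.4 km, y ≈ -13.7 km

Circle about each station: (x + 11.3)² + (y − 34.9)² = 72.43²; (x + 35.1)² + (y + 73.7)² = 98.01²; (x − 48.9)² + (y + 19.6)² = 8.78².
Subtracting the Receiver 0 equation from the Receiver 1 and Receiver 2 equations removes the quadratic terms:
-47.6 x − 217.2 y = 958.14
120.4 x − 109.0 y = 6598.69
Solving the 2×2 system: x ≈ 42.4, y ≈ -13.7 km.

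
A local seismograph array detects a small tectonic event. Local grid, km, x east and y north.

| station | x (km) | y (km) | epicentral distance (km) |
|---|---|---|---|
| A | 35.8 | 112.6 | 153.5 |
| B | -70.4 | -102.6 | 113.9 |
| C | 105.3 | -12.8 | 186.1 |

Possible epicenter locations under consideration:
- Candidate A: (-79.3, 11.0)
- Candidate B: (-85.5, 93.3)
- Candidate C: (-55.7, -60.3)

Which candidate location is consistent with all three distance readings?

For each candidate, compare |candidate − station| to the reported distance:
Candidate A: residuals A 0.0, B 0.0, C 0.0 → max 0.0 km
Candidate B: residuals A 30.7, B 82.6, C 32.2 → max 82.6 km
Candidate C: residuals A 42.1, B 69.1, C 18.2 → max 69.1 km
Only Candidate A has all residuals ≈ 0.

Candidate A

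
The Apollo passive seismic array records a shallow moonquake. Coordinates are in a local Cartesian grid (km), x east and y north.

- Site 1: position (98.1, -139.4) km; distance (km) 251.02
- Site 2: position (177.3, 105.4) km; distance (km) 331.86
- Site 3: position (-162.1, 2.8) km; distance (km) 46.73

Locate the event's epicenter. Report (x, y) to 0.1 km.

-126.7 km east, -27.7 km north

Circle about each station: (x − 98.1)² + (y + 139.4)² = 251.02²; (x − 177.3)² + (y − 105.4)² = 331.86²; (x + 162.1)² + (y − 2.8)² = 46.73².
Subtracting the Site 1 equation from the Site 2 and Site 3 equations removes the quadratic terms:
158.4 x + 489.6 y = -33631.54
-520.4 x + 284.4 y = 58055.63
Solving the 2×2 system: x ≈ -126.7, y ≈ -27.7 km.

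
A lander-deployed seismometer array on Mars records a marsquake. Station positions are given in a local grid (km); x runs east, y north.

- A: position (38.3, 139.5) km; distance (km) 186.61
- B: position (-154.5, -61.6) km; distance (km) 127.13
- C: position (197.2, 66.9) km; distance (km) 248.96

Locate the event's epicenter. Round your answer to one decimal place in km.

(-30.4, -34.0)

Circle about each station: (x − 38.3)² + (y − 139.5)² = 186.61²; (x + 154.5)² + (y + 61.6)² = 127.13²; (x − 197.2)² + (y − 66.9)² = 248.96².
Subtracting pairs of circle equations eliminates x²+y² and gives linear equations (the radical axes):
-385.6 x − 402.2 y = 25398.93
317.8 x − 145.2 y = -4721.48
Solving the 2×2 system: x ≈ -30.4, y ≈ -34.0 km.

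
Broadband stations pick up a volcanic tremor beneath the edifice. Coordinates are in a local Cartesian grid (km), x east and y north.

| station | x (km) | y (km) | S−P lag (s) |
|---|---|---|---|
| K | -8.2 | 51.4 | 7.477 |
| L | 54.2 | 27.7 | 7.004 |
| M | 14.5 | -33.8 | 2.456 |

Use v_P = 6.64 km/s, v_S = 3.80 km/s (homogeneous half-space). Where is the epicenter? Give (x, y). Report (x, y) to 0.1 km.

(7.3, -13.2)

Distance from S−P lag: d = Δt · v_P v_S / (v_P − v_S) = Δt · (6.64·3.80)/(6.64−3.80) ≈ 8.8845·Δt.
So d_K = 66.43, d_L = 62.23, d_M = 21.82 km.
Circle about each station: (x + 8.2)² + (y − 51.4)² = 66.43²; (x − 54.2)² + (y − 27.7)² = 62.23²; (x − 14.5)² + (y + 33.8)² = 21.82².
Subtracting the K equation from the L and M equations removes the quadratic terms:
124.8 x − 47.4 y = 1536.10
45.4 x − 170.4 y = 2580.32
Solving the 2×2 system: x ≈ 7.3, y ≈ -13.2 km.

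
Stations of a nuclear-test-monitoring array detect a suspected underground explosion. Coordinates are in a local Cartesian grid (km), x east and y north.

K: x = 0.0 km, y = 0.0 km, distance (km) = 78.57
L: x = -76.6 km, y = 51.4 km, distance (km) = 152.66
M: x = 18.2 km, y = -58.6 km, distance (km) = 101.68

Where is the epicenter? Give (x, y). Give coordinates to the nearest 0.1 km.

Circle about each station: x² + y² = 78.57²; (x + 76.6)² + (y − 51.4)² = 152.66²; (x − 18.2)² + (y + 58.6)² = 101.68².
Subtracting pairs of circle equations eliminates x²+y² and gives linear equations (the radical axes):
-153.2 x + 102.8 y = -8622.31
36.4 x − 117.2 y = -400.38
Solving the 2×2 system: x ≈ 74.0, y ≈ 26.4 km.

74.0 km east, 26.4 km north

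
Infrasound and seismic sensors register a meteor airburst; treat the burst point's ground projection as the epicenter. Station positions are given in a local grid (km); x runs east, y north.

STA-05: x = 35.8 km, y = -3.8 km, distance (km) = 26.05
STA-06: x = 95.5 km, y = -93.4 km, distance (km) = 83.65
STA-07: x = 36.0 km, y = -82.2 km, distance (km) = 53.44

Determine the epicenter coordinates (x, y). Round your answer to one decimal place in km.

(42.0, -29.1)

Circle about each station: (x − 35.8)² + (y + 3.8)² = 26.05²; (x − 95.5)² + (y + 93.4)² = 83.65²; (x − 36.0)² + (y + 82.2)² = 53.44².
Subtracting the STA-05 equation from the STA-06 and STA-07 equations removes the quadratic terms:
119.4 x − 179.2 y = 10229.01
0.4 x − 156.8 y = 4579.53
Solving the 2×2 system: x ≈ 42.0, y ≈ -29.1 km.
Check against STA-05 (with the unrounded x, y): √((x − 35.8)²+(y + 3.8)²) = 26.05 ≈ 26.05 km. ✓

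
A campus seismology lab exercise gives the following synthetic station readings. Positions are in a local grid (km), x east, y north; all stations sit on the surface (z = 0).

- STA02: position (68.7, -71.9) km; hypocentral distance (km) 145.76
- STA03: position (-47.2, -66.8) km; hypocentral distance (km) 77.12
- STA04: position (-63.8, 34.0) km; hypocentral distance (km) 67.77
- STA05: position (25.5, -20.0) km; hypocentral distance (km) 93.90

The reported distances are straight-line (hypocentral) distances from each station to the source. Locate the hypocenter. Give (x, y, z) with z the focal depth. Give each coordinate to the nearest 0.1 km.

(-52.6, -9.2, 51.0)

Each station gives a sphere (x−x_i)² + (y−y_i)² + z² = d_i² (stations at z=0).
Subtracting the STA02 sphere from STA03 and STA04: z² cancels, leaving linear equations in x and y:
-231.8 x + 10.2 y = 12099.26
-265.0 x + 211.8 y = 11990.34
Solving: x ≈ -52.602, y ≈ -9.203 km (keep extra digits for the depth step; rounded: -52.6, -9.2).
Then from the STA02 sphere: z² = 145.76² − (x − 68.7)² − (y + 71.9)² with x = -52.602, y = -9.203, so z ≈ 50.999 ≈ 51.0 km.
Check against STA05 (with the unrounded solution): distance 93.90 ≈ 93.90 km. ✓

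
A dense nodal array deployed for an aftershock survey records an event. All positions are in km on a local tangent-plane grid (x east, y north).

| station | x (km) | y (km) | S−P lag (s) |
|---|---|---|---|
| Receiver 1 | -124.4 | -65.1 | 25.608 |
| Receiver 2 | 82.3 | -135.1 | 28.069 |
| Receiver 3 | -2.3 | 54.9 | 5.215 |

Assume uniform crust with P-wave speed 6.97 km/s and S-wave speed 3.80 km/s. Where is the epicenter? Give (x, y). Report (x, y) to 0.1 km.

Distance from S−P lag: d = Δt · v_P v_S / (v_P − v_S) = Δt · (6.97·3.80)/(6.97−3.80) ≈ 8.3552·Δt.
So d_Receiver 1 = 213.96, d_Receiver 2 = 234.52, d_Receiver 3 = 43.57 km.
Circle about each station: (x + 124.4)² + (y + 65.1)² = 213.96²; (x − 82.3)² + (y + 135.1)² = 234.52²; (x + 2.3)² + (y − 54.9)² = 43.57².
Subtracting the Receiver 1 equation from the Receiver 2 and Receiver 3 equations removes the quadratic terms:
413.4 x − 140.0 y = -3908.82
244.2 x + 240.0 y = 27186.47
Solving the 2×2 system: x ≈ 21.5, y ≈ 91.4 km.

21.5 km east, 91.4 km north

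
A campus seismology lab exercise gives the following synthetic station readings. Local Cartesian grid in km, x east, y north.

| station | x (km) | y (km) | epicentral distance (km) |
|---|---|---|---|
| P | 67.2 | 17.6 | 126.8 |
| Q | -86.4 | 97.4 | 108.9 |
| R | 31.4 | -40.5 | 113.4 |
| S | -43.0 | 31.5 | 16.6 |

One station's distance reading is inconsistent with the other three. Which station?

Q

Solve using three stations at a time. Using P, R, S (subtract circle equations pairwise → linear system) gives (x, y) ≈ (-59.2, 27.7).
Distances from that point to each station vs reported:
  P: calculated 126.8 vs reported 126.8 → residual 0.0 km
  Q: calculated 74.8 vs reported 108.9 → residual 34.1 km
  R: calculated 113.4 vs reported 113.4 → residual 0.0 km
  S: calculated 16.6 vs reported 16.6 → residual 0.0 km
P, R, S are mutually consistent (residuals ≈ 0); Q is off by 34.1 km.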